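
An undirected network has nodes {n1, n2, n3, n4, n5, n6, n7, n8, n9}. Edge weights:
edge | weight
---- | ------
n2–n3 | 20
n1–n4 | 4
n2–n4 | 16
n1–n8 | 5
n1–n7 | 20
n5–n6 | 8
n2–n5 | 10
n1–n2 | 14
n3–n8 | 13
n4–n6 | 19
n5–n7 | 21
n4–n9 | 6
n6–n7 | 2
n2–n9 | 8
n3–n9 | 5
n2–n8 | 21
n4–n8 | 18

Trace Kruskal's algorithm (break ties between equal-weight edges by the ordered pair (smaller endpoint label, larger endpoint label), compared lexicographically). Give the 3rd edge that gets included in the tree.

n1-n8

Sort edges by weight, then run Kruskal:
n6–n7 (2): add — endpoints in different components.
n1–n4 (4): add — endpoints in different components.
n1–n8 (5): add — endpoints in different components.
n3–n9 (5): add — endpoints in different components.
n4–n9 (6): add — endpoints in different components.
n2–n9 (8): add — endpoints in different components.
n5–n6 (8): add — endpoints in different components.
n2–n5 (10): add — endpoints in different components.
The 3rd edge added is n1–n8.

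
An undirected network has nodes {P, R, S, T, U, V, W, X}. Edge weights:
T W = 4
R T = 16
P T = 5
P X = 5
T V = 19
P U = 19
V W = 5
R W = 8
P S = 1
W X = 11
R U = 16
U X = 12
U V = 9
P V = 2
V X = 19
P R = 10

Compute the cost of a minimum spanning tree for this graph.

Sort edges by weight, then run Kruskal:
P S (1): add — endpoints in different components.
P V (2): add — endpoints in different components.
T W (4): add — endpoints in different components.
P T (5): add — endpoints in different components.
P X (5): add — endpoints in different components.
V W (5): skip — V and W already connected.
R W (8): add — endpoints in different components.
U V (9): add — endpoints in different components.
MST edges: P S, P V, T W, P T, P X, R W, U V; total weight 1+2+4+5+5+8+9 = 34.

34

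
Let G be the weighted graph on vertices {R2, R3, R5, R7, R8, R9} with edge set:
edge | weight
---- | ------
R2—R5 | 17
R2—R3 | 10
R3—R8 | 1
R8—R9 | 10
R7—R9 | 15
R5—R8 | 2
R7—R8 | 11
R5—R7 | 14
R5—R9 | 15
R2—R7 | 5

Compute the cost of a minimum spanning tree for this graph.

Prim's algorithm from R8:
Step 1: cheapest edge leaving the tree is R3—R8 (1); add R3.
Step 2: cheapest edge leaving the tree is R5—R8 (2); add R5.
Step 3: cheapest edge leaving the tree is R2—R3 (10); add R2.
Step 4: cheapest edge leaving the tree is R2—R7 (5); add R7.
Step 5: cheapest edge leaving the tree is R8—R9 (10); add R9.
MST edges: R3—R8, R5—R8, R2—R3, R2—R7, R8—R9; total weight 1+2+10+5+10 = 28.

28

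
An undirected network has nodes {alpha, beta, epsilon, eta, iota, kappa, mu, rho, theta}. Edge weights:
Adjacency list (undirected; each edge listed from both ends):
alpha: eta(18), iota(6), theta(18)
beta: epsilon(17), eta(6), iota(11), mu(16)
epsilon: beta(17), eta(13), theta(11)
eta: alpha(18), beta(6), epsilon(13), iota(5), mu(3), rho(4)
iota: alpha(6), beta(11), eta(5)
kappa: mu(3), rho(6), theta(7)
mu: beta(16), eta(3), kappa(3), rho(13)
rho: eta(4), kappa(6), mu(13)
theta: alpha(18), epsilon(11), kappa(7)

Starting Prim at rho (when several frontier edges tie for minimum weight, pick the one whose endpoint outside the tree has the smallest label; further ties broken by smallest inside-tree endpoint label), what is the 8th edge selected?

epsilon-theta

Prim's algorithm from rho:
Step 1: cheapest edge leaving the tree is eta-rho (4); add eta.
Step 2: cheapest edge leaving the tree is eta-mu (3); add mu.
Step 3: cheapest edge leaving the tree is kappa-mu (3); add kappa.
Step 4: cheapest edge leaving the tree is eta-iota (5); add iota.
Step 5: cheapest edge leaving the tree is alpha-iota (6); add alpha.
Step 6: cheapest edge leaving the tree is beta-eta (6); add beta.
Step 7: cheapest edge leaving the tree is kappa-theta (7); add theta.
Step 8: cheapest edge leaving the tree is epsilon-theta (11); add epsilon.
The 8th edge added is epsilon-theta.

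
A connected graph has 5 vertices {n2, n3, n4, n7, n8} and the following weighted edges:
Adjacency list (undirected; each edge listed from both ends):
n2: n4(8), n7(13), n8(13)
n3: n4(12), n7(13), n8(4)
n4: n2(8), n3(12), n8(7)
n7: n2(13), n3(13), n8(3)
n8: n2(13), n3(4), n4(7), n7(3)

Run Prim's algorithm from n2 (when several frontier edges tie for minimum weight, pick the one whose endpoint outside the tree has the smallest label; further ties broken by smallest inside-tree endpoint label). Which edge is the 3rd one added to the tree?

Prim's algorithm from n2:
Step 1: cheapest edge leaving the tree is n2-n4 (8); add n4.
Step 2: cheapest edge leaving the tree is n4-n8 (7); add n8.
Step 3: cheapest edge leaving the tree is n7-n8 (3); add n7.
Step 4: cheapest edge leaving the tree is n3-n8 (4); add n3.
The 3rd edge added is n7-n8.

n7-n8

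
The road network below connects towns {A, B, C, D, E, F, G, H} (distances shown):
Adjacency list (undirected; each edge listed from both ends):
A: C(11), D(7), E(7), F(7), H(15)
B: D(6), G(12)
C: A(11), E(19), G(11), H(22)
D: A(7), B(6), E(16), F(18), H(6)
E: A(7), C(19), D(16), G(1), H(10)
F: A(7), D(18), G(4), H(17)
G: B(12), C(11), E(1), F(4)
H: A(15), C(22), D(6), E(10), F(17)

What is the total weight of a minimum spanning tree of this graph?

42

Prim's algorithm from C:
Step 1: cheapest edge leaving the tree is A-C (11); add A.
Step 2: cheapest edge leaving the tree is A-D (7); add D.
Step 3: cheapest edge leaving the tree is B-D (6); add B.
Step 4: cheapest edge leaving the tree is D-H (6); add H.
Step 5: cheapest edge leaving the tree is A-E (7); add E.
Step 6: cheapest edge leaving the tree is E-G (1); add G.
Step 7: cheapest edge leaving the tree is F-G (4); add F.
MST edges: A-C, A-D, B-D, D-H, A-E, E-G, F-G; total weight 11+7+6+6+7+1+4 = 42.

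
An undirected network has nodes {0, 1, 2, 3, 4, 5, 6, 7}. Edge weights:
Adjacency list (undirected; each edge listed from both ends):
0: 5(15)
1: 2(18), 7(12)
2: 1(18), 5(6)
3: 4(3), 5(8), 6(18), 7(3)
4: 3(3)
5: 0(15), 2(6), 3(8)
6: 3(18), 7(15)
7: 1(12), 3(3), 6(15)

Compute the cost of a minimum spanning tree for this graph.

62

Kruskal's algorithm — process edges by increasing weight (ties by edge label):
3–4 (3): add — endpoints in different components.
3–7 (3): add — endpoints in different components.
2–5 (6): add — endpoints in different components.
3–5 (8): add — endpoints in different components.
1–7 (12): add — endpoints in different components.
0–5 (15): add — endpoints in different components.
6–7 (15): add — endpoints in different components.
MST edges: 3–4, 3–7, 2–5, 3–5, 1–7, 0–5, 6–7; total weight 3+3+6+8+12+15+15 = 62.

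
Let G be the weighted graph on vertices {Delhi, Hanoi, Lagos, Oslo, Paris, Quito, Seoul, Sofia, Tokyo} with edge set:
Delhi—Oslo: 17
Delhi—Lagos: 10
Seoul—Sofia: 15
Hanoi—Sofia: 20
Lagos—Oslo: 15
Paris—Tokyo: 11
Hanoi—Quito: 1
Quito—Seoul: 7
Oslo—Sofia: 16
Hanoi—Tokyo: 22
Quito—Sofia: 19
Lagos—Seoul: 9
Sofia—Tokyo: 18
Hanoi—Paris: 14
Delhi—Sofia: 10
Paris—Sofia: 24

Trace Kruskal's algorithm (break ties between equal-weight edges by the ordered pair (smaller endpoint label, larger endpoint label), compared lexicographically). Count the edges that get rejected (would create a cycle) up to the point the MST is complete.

Kruskal: consider edges lightest-first.
Hanoi—Quito (1): add — endpoints in different components.
Quito—Seoul (7): add — endpoints in different components.
Lagos—Seoul (9): add — endpoints in different components.
Delhi—Lagos (10): add — endpoints in different components.
Delhi—Sofia (10): add — endpoints in different components.
Paris—Tokyo (11): add — endpoints in different components.
Hanoi—Paris (14): add — endpoints in different components.
Lagos—Oslo (15): add — endpoints in different components.
Edges rejected before the tree was complete: 0.

0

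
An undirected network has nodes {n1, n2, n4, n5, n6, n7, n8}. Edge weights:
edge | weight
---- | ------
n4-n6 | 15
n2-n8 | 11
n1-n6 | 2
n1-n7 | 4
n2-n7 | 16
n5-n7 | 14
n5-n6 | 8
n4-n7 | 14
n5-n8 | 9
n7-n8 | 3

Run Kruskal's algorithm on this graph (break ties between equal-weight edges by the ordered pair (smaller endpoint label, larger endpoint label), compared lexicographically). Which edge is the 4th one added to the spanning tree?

n5-n6

Kruskal's algorithm — process edges by increasing weight (ties by edge label):
n1-n6 (2): add. Components now {n5} {n7} {n1,n6} {n4} {n8} {n2}
n7-n8 (3): add. Components now {n5} {n7,n8} {n1,n6} {n4} {n2}
n1-n7 (4): add. Components now {n5} {n1,n6,n7,n8} {n4} {n2}
n5-n6 (8): add. Components now {n1,n5,n6,n7,n8} {n4} {n2}
n5-n8 (9): skip — n5 and n8 already connected.
n2-n8 (11): add. Components now {n1,n2,n5,n6,n7,n8} {n4}
n4-n7 (14): add. Components now {n1,n2,n4,n5,n6,n7,n8}
The 4th edge added is n5-n6.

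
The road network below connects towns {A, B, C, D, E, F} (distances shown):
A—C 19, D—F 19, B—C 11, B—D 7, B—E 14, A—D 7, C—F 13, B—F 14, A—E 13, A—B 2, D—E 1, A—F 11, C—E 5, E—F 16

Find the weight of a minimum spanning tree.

26

Grow the tree from A using Prim:
Step 1: cheapest edge leaving the tree is A—B (2); add B.
Step 2: cheapest edge leaving the tree is A—D (7); add D.
Step 3: cheapest edge leaving the tree is D—E (1); add E.
Step 4: cheapest edge leaving the tree is C—E (5); add C.
Step 5: cheapest edge leaving the tree is A—F (11); add F.
MST edges: A—B, A—D, D—E, C—E, A—F; total weight 2+7+1+5+11 = 26.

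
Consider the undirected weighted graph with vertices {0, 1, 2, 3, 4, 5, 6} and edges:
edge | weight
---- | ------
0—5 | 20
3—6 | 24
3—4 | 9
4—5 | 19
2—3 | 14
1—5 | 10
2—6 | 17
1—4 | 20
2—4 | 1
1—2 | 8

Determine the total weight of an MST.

65

Kruskal's algorithm — process edges by increasing weight (ties by edge label):
2—4 (1): add. Components now {0} {1} {2,4} {3} {5} {6}
1—2 (8): add. Components now {0} {1,2,4} {3} {5} {6}
3—4 (9): add. Components now {0} {1,2,3,4} {5} {6}
1—5 (10): add. Components now {0} {1,2,3,4,5} {6}
2—3 (14): skip — 2 and 3 already connected.
2—6 (17): add. Components now {0} {1,2,3,4,5,6}
4—5 (19): skip — 4 and 5 already connected.
0—5 (20): add. Components now {0,1,2,3,4,5,6}
MST edges: 2—4, 1—2, 3—4, 1—5, 2—6, 0—5; total weight 1+8+9+10+17+20 = 65.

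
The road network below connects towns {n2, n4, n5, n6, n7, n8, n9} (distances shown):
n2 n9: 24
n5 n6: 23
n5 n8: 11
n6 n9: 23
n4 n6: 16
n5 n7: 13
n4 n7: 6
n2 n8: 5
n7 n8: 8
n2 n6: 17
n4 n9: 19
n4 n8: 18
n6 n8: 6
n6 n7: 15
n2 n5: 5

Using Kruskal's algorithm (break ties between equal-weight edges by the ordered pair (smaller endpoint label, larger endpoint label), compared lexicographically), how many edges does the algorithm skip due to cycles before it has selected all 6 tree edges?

6

Kruskal: consider edges lightest-first.
n2 n5 (5): add — endpoints in different components.
n2 n8 (5): add — endpoints in different components.
n4 n7 (6): add — endpoints in different components.
n6 n8 (6): add — endpoints in different components.
n7 n8 (8): add — endpoints in different components.
n5 n8 (11): skip — n5 and n8 already connected.
n5 n7 (13): skip — n5 and n7 already connected.
n6 n7 (15): skip — n7 and n6 already connected.
n4 n6 (16): skip — n4 and n6 already connected.
n2 n6 (17): skip — n2 and n6 already connected.
n4 n8 (18): skip — n4 and n8 already connected.
n4 n9 (19): add — endpoints in different components.
Edges rejected before the tree was complete: 6.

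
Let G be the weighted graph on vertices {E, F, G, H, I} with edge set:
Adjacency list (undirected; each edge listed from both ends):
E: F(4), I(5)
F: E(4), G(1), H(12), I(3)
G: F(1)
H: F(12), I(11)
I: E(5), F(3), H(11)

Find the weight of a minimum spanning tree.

Grow the tree from H using Prim:
Step 1: cheapest edge leaving the tree is H I (11); add I.
Step 2: cheapest edge leaving the tree is F I (3); add F.
Step 3: cheapest edge leaving the tree is F G (1); add G.
Step 4: cheapest edge leaving the tree is E F (4); add E.
MST edges: H I, F I, F G, E F; total weight 11+3+1+4 = 19.

19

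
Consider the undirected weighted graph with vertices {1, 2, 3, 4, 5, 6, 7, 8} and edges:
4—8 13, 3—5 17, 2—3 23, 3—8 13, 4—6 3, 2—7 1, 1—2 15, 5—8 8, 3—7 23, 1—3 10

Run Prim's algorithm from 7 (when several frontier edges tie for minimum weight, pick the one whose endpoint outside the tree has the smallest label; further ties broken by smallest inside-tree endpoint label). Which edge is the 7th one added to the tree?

Prim's algorithm from 7:
Step 1: cheapest edge leaving the tree is 2—7 (1); add 2.
Step 2: cheapest edge leaving the tree is 1—2 (15); add 1.
Step 3: cheapest edge leaving the tree is 1—3 (10); add 3.
Step 4: cheapest edge leaving the tree is 3—8 (13); add 8.
Step 5: cheapest edge leaving the tree is 5—8 (8); add 5.
Step 6: cheapest edge leaving the tree is 4—8 (13); add 4.
Step 7: cheapest edge leaving the tree is 4—6 (3); add 6.
The 7th edge added is 4—6.

4-6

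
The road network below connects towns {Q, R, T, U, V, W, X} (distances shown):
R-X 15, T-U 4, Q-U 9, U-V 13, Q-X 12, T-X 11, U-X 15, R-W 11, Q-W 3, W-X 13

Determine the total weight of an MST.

Grow the tree from U using Prim:
Step 1: frontier [T-U 4, Q-U 9, U-V 13, U-X 15] → take T-U (4); add T.
Step 2: frontier [T-X 11, Q-U 9, U-V 13, U-X 15] → take Q-U (9); add Q.
Step 3: frontier [Q-W 3, Q-X 12, T-X 11, U-V 13, U-X 15] → take Q-W (3); add W.
Step 4: frontier [Q-X 12, T-X 11, U-V 13, U-X 15, R-W 11, W-X 13] → take R-W (11); add R.
Step 5: frontier [Q-X 12, R-X 15, T-X 11, U-V 13, U-X 15, W-X 13] → take T-X (11); add X.
Step 6: frontier [U-V 13] → take U-V (13); add V.
MST edges: T-U, Q-U, Q-W, R-W, T-X, U-V; total weight 4+9+3+11+11+13 = 51.

51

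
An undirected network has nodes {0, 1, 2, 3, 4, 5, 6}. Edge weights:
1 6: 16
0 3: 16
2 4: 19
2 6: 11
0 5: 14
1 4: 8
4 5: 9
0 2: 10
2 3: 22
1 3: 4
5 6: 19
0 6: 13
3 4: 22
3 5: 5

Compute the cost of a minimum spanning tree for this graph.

52

Prim's algorithm from 3:
Step 1: cheapest edge leaving the tree is 1 3 (4); add 1.
Step 2: cheapest edge leaving the tree is 3 5 (5); add 5.
Step 3: cheapest edge leaving the tree is 1 4 (8); add 4.
Step 4: cheapest edge leaving the tree is 0 5 (14); add 0.
Step 5: cheapest edge leaving the tree is 0 2 (10); add 2.
Step 6: cheapest edge leaving the tree is 2 6 (11); add 6.
MST edges: 1 3, 3 5, 1 4, 0 5, 0 2, 2 6; total weight 4+5+8+14+10+11 = 52.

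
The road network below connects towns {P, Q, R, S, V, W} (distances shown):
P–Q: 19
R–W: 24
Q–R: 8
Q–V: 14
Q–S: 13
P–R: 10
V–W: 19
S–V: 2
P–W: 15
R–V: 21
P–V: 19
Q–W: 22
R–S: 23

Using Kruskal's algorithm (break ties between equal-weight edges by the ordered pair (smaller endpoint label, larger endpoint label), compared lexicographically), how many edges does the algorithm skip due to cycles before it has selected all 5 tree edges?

1

Kruskal's algorithm — process edges by increasing weight (ties by edge label):
S–V (2): add — endpoints in different components.
Q–R (8): add — endpoints in different components.
P–R (10): add — endpoints in different components.
Q–S (13): add — endpoints in different components.
Q–V (14): skip — Q and V already connected.
P–W (15): add — endpoints in different components.
Edges rejected before the tree was complete: 1.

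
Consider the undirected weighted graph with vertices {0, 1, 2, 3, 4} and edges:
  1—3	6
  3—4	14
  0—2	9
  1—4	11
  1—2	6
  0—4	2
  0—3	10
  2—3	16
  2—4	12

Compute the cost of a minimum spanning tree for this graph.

23

Sort edges by weight, then run Kruskal:
0—4 (2): add. Components now {0,4} {1} {2} {3}
1—2 (6): add. Components now {0,4} {1,2} {3}
1—3 (6): add. Components now {0,4} {1,2,3}
0—2 (9): add. Components now {0,1,2,3,4}
MST edges: 0—4, 1—2, 1—3, 0—2; total weight 2+6+6+9 = 23.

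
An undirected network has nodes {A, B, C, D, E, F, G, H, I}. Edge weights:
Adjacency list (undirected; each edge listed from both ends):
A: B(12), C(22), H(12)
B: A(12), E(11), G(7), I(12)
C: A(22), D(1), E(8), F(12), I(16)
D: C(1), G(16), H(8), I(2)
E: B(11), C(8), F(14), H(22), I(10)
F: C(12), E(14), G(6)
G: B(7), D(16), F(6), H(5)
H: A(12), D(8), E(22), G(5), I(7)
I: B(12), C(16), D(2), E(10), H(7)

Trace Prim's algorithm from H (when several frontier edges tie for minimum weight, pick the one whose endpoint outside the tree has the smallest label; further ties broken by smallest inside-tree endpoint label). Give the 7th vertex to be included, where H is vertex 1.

C

Prim's algorithm from H:
Step 1: cheapest edge leaving the tree is G H (5); add G.
Step 2: cheapest edge leaving the tree is F G (6); add F.
Step 3: cheapest edge leaving the tree is B G (7); add B.
Step 4: cheapest edge leaving the tree is H I (7); add I.
Step 5: cheapest edge leaving the tree is D I (2); add D.
Step 6: cheapest edge leaving the tree is C D (1); add C.
Step 7: cheapest edge leaving the tree is C E (8); add E.
Step 8: cheapest edge leaving the tree is A B (12); add A.
Vertex order: H, G, F, B, I, D, C, E, A. The 7th vertex is C.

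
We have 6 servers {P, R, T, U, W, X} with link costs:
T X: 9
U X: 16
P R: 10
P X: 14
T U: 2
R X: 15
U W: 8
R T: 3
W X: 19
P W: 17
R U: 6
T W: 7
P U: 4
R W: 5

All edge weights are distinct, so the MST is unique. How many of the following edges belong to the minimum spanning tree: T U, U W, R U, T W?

Sort edges by weight, then run Kruskal:
T U (2): add. Components now {W} {R} {X} {P} {T,U}
R T (3): add. Components now {W} {R,T,U} {X} {P}
P U (4): add. Components now {W} {P,R,T,U} {X}
R W (5): add. Components now {P,R,T,U,W} {X}
R U (6): skip — R and U already connected.
T W (7): skip — W and T already connected.
U W (8): skip — W and U already connected.
T X (9): add. Components now {P,R,T,U,W,X}
MST edge set: {T U, R T, P U, R W, T X}.
Of the listed edges, {T U} are in the MST → 1.

1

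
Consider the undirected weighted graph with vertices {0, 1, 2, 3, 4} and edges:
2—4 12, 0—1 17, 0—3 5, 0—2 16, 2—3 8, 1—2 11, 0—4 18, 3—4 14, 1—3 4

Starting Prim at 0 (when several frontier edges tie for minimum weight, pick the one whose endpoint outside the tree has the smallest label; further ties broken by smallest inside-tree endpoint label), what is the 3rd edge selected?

Prim's algorithm from 0:
Step 1: cheapest edge leaving the tree is 0—3 (5); add 3.
Step 2: cheapest edge leaving the tree is 1—3 (4); add 1.
Step 3: cheapest edge leaving the tree is 2—3 (8); add 2.
Step 4: cheapest edge leaving the tree is 2—4 (12); add 4.
The 3rd edge added is 2—3.

2-3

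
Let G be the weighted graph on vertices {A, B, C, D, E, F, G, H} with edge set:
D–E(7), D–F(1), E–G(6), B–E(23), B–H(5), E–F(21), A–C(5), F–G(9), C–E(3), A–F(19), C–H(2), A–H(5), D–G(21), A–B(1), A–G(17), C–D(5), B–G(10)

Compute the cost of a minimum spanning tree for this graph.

Kruskal's algorithm — process edges by increasing weight (ties by edge label):
A–B (1): add — endpoints in different components.
D–F (1): add — endpoints in different components.
C–H (2): add — endpoints in different components.
C–E (3): add — endpoints in different components.
A–C (5): add — endpoints in different components.
A–H (5): skip — A and H already connected.
B–H (5): skip — B and H already connected.
C–D (5): add — endpoints in different components.
E–G (6): add — endpoints in different components.
MST edges: A–B, D–F, C–H, C–E, A–C, C–D, E–G; total weight 1+1+2+3+5+5+6 = 23.

23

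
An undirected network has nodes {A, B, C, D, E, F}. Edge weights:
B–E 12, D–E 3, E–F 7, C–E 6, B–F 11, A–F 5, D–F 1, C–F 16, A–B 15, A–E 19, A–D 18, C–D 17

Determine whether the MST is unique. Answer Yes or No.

Kruskal: consider edges lightest-first.
D–F (1): add. Components now {A} {B} {C} {D,F} {E}
D–E (3): add. Components now {A} {B} {C} {D,E,F}
A–F (5): add. Components now {A,D,E,F} {B} {C}
C–E (6): add. Components now {A,C,D,E,F} {B}
E–F (7): skip — E and F already connected.
B–F (11): add. Components now {A,B,C,D,E,F}
Every non-tree edge has weight strictly greater than the heaviest edge on the tree path between its endpoints, so the MST is unique.

Yes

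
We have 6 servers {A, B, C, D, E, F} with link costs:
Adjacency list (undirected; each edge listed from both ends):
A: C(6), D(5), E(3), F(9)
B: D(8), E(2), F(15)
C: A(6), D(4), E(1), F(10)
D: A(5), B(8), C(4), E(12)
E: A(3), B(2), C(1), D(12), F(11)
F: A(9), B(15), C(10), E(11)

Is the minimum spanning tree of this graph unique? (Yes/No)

Kruskal's algorithm — process edges by increasing weight (ties by edge label):
C E (1): add — endpoints in different components.
B E (2): add — endpoints in different components.
A E (3): add — endpoints in different components.
C D (4): add — endpoints in different components.
A D (5): skip — A and D already connected.
A C (6): skip — A and C already connected.
B D (8): skip — B and D already connected.
A F (9): add — endpoints in different components.
Every non-tree edge has weight strictly greater than the heaviest edge on the tree path between its endpoints, so the MST is unique.

Yes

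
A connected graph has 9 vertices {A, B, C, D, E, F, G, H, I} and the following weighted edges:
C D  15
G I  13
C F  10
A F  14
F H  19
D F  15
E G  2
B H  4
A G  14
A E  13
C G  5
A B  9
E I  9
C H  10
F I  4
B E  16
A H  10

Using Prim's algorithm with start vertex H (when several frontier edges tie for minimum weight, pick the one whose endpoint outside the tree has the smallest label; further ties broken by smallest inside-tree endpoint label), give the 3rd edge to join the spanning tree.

Prim's algorithm from H:
Step 1: cheapest edge leaving the tree is B H (4); add B.
Step 2: cheapest edge leaving the tree is A B (9); add A.
Step 3: cheapest edge leaving the tree is C H (10); add C.
Step 4: cheapest edge leaving the tree is C G (5); add G.
Step 5: cheapest edge leaving the tree is E G (2); add E.
Step 6: cheapest edge leaving the tree is E I (9); add I.
Step 7: cheapest edge leaving the tree is F I (4); add F.
Step 8: cheapest edge leaving the tree is C D (15); add D.
The 3rd edge added is C H.

C-H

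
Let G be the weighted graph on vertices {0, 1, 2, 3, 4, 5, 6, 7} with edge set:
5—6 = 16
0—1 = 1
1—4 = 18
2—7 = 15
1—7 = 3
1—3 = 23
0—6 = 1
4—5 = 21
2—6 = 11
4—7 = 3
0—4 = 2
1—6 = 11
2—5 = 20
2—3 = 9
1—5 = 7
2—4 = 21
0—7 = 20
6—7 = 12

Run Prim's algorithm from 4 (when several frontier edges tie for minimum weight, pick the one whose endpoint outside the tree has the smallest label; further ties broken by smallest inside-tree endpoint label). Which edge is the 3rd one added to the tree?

0-6

Grow the tree from 4 using Prim:
Step 1: cheapest edge leaving the tree is 0—4 (2); add 0.
Step 2: cheapest edge leaving the tree is 0—1 (1); add 1.
Step 3: cheapest edge leaving the tree is 0—6 (1); add 6.
Step 4: cheapest edge leaving the tree is 1—7 (3); add 7.
Step 5: cheapest edge leaving the tree is 1—5 (7); add 5.
Step 6: cheapest edge leaving the tree is 2—6 (11); add 2.
Step 7: cheapest edge leaving the tree is 2—3 (9); add 3.
The 3rd edge added is 0—6.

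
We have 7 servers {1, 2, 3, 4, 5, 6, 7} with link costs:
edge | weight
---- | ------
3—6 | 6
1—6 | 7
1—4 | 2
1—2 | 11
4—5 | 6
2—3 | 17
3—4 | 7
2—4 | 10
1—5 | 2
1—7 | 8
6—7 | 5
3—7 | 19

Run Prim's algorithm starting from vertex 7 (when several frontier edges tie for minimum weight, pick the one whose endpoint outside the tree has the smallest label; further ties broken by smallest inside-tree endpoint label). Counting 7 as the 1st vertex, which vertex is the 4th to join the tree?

1

Prim, starting at 7.
Step 1: frontier [6—7 5, 1—7 8, 3—7 19] → take 6—7 (5); add 6.
Step 2: frontier [3—6 6, 1—6 7, 1—7 8, 3—7 19] → take 3—6 (6); add 3.
Step 3: frontier [3—4 7, 2—3 17, 1—6 7, 1—7 8] → take 1—6 (7); add 1.
Step 4: frontier [1—4 2, 1—5 2, 1—2 11, 3—4 7, 2—3 17] → take 1—4 (2); add 4.
Step 5: frontier [1—5 2, 1—2 11, 2—3 17, 4—5 6, 2—4 10] → take 1—5 (2); add 5.
Step 6: frontier [1—2 11, 2—3 17, 2—4 10] → take 2—4 (10); add 2.
Vertex order: 7, 6, 3, 1, 4, 5, 2. The 4th vertex is 1.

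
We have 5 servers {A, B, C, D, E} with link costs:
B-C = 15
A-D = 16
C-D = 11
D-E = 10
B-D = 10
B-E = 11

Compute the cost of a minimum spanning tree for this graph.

Kruskal's algorithm — process edges by increasing weight (ties by edge label):
B-D (10): add. Components now {A} {B,D} {C} {E}
D-E (10): add. Components now {A} {B,D,E} {C}
B-E (11): skip — B and E already connected.
C-D (11): add. Components now {A} {B,C,D,E}
B-C (15): skip — B and C already connected.
A-D (16): add. Components now {A,B,C,D,E}
MST edges: B-D, D-E, C-D, A-D; total weight 10+10+11+16 = 47.

47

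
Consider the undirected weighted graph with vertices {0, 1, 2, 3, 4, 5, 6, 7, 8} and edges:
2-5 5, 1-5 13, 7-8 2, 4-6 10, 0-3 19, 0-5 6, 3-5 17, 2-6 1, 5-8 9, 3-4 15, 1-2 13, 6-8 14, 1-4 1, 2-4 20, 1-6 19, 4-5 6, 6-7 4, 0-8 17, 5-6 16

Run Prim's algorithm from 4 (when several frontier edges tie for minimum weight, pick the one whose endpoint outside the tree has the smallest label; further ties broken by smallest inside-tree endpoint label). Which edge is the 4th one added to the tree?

Prim, starting at 4.
Step 1: cheapest edge leaving the tree is 1-4 (1); add 1.
Step 2: cheapest edge leaving the tree is 4-5 (6); add 5.
Step 3: cheapest edge leaving the tree is 2-5 (5); add 2.
Step 4: cheapest edge leaving the tree is 2-6 (1); add 6.
Step 5: cheapest edge leaving the tree is 6-7 (4); add 7.
Step 6: cheapest edge leaving the tree is 7-8 (2); add 8.
Step 7: cheapest edge leaving the tree is 0-5 (6); add 0.
Step 8: cheapest edge leaving the tree is 3-4 (15); add 3.
The 4th edge added is 2-6.

2-6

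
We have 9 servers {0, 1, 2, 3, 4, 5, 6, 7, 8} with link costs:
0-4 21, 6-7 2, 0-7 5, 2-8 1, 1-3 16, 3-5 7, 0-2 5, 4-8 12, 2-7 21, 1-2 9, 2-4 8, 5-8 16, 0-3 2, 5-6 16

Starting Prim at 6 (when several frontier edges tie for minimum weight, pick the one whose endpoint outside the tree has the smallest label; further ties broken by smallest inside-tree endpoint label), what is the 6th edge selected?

3-5

Prim, starting at 6.
Step 1: cheapest edge leaving the tree is 6-7 (2); add 7.
Step 2: cheapest edge leaving the tree is 0-7 (5); add 0.
Step 3: cheapest edge leaving the tree is 0-3 (2); add 3.
Step 4: cheapest edge leaving the tree is 0-2 (5); add 2.
Step 5: cheapest edge leaving the tree is 2-8 (1); add 8.
Step 6: cheapest edge leaving the tree is 3-5 (7); add 5.
Step 7: cheapest edge leaving the tree is 2-4 (8); add 4.
Step 8: cheapest edge leaving the tree is 1-2 (9); add 1.
The 6th edge added is 3-5.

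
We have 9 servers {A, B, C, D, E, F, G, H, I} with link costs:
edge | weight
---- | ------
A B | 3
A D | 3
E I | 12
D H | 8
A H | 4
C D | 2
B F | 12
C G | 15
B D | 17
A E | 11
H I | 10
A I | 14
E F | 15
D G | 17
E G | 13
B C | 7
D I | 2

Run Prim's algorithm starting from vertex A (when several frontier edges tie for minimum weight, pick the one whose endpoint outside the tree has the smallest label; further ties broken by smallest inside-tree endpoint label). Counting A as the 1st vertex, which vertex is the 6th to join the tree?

H

Grow the tree from A using Prim:
Step 1: cheapest edge leaving the tree is A B (3); add B.
Step 2: cheapest edge leaving the tree is A D (3); add D.
Step 3: cheapest edge leaving the tree is C D (2); add C.
Step 4: cheapest edge leaving the tree is D I (2); add I.
Step 5: cheapest edge leaving the tree is A H (4); add H.
Step 6: cheapest edge leaving the tree is A E (11); add E.
Step 7: cheapest edge leaving the tree is B F (12); add F.
Step 8: cheapest edge leaving the tree is E G (13); add G.
Vertex order: A, B, D, C, I, H, E, F, G. The 6th vertex is H.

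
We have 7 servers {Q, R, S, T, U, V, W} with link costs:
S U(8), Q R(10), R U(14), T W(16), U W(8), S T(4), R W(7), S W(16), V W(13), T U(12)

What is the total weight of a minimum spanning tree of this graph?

Kruskal: consider edges lightest-first.
S T (4): add. Components now {W} {Q} {U} {S,T} {R} {V}
R W (7): add. Components now {R,W} {Q} {U} {S,T} {V}
S U (8): add. Components now {R,W} {Q} {S,T,U} {V}
U W (8): add. Components now {R,S,T,U,W} {Q} {V}
Q R (10): add. Components now {Q,R,S,T,U,W} {V}
T U (12): skip — U and T already connected.
V W (13): add. Components now {Q,R,S,T,U,V,W}
MST edges: S T, R W, S U, U W, Q R, V W; total weight 4+7+8+8+10+13 = 50.

50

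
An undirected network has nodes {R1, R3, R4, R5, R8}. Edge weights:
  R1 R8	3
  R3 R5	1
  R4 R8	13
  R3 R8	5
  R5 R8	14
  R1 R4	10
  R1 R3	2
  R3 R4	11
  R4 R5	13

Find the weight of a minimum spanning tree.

Prim's algorithm from R8:
Step 1: cheapest edge leaving the tree is R1 R8 (3); add R1.
Step 2: cheapest edge leaving the tree is R1 R3 (2); add R3.
Step 3: cheapest edge leaving the tree is R3 R5 (1); add R5.
Step 4: cheapest edge leaving the tree is R1 R4 (10); add R4.
MST edges: R1 R8, R1 R3, R3 R5, R1 R4; total weight 3+2+1+10 = 16.

16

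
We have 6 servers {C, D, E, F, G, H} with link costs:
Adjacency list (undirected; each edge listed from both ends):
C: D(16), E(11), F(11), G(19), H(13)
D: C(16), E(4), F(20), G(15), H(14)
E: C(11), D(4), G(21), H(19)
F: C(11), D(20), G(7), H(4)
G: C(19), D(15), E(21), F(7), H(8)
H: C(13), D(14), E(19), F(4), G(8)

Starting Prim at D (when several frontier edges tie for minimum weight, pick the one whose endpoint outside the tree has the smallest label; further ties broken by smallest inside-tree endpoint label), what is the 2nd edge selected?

Prim's algorithm from D:
Step 1: frontier [D-E 4, D-H 14, D-G 15, C-D 16, D-F 20] → take D-E (4); add E.
Step 2: frontier [D-H 14, D-G 15, C-D 16, D-F 20, C-E 11, E-H 19, E-G 21] → take C-E (11); add C.
Step 3: frontier [C-F 11, C-H 13, C-G 19, D-H 14, D-G 15, D-F 20, E-H 19, E-G 21] → take C-F (11); add F.
Step 4: frontier [C-H 13, C-G 19, D-H 14, D-G 15, E-H 19, E-G 21, F-H 4, F-G 7] → take F-H (4); add H.
Step 5: frontier [C-G 19, D-G 15, E-G 21, F-G 7, G-H 8] → take F-G (7); add G.
The 2nd edge added is C-E.

C-E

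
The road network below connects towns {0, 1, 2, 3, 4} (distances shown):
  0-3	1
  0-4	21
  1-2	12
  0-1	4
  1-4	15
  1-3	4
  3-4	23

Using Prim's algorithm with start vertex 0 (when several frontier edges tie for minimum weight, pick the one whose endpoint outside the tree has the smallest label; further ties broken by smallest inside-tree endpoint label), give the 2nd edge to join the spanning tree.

Prim, starting at 0.
Step 1: cheapest edge leaving the tree is 0-3 (1); add 3.
Step 2: cheapest edge leaving the tree is 0-1 (4); add 1.
Step 3: cheapest edge leaving the tree is 1-2 (12); add 2.
Step 4: cheapest edge leaving the tree is 1-4 (15); add 4.
The 2nd edge added is 0-1.

0-1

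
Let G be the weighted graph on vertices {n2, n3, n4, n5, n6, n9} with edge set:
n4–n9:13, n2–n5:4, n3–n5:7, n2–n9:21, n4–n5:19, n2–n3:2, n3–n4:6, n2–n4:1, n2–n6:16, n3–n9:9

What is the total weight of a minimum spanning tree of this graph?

Prim's algorithm from n2:
Step 1: frontier [n2–n4 1, n2–n3 2, n2–n5 4, n2–n6 16, n2–n9 21] → take n2–n4 (1); add n4.
Step 2: frontier [n2–n3 2, n2–n5 4, n2–n6 16, n2–n9 21, n3–n4 6, n4–n9 13, n4–n5 19] → take n2–n3 (2); add n3.
Step 3: frontier [n2–n5 4, n2–n6 16, n2–n9 21, n3–n5 7, n3–n9 9, n4–n9 13, n4–n5 19] → take n2–n5 (4); add n5.
Step 4: frontier [n2–n6 16, n2–n9 21, n3–n9 9, n4–n9 13] → take n3–n9 (9); add n9.
Step 5: frontier [n2–n6 16] → take n2–n6 (16); add n6.
MST edges: n2–n4, n2–n3, n2–n5, n3–n9, n2–n6; total weight 1+2+4+9+16 = 32.

32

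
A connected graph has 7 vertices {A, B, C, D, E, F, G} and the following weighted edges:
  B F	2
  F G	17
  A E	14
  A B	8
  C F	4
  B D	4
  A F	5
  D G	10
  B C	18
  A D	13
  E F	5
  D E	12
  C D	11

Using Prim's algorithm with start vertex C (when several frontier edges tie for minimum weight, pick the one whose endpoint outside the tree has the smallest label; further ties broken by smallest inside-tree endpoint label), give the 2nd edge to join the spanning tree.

B-F

Prim, starting at C.
Step 1: frontier [C F 4, C D 11, B C 18] → take C F (4); add F.
Step 2: frontier [C D 11, B C 18, B F 2, A F 5, E F 5, F G 17] → take B F (2); add B.
Step 3: frontier [B D 4, A B 8, C D 11, A F 5, E F 5, F G 17] → take B D (4); add D.
Step 4: frontier [A B 8, D G 10, D E 12, A D 13, A F 5, E F 5, F G 17] → take A F (5); add A.
Step 5: frontier [A E 14, D G 10, D E 12, E F 5, F G 17] → take E F (5); add E.
Step 6: frontier [D G 10, F G 17] → take D G (10); add G.
The 2nd edge added is B F.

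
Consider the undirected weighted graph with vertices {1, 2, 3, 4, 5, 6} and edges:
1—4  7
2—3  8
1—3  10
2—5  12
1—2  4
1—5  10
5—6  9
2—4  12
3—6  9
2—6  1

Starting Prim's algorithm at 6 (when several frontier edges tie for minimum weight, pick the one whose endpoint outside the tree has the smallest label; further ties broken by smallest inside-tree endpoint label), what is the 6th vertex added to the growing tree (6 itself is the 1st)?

Prim's algorithm from 6:
Step 1: cheapest edge leaving the tree is 2—6 (1); add 2.
Step 2: cheapest edge leaving the tree is 1—2 (4); add 1.
Step 3: cheapest edge leaving the tree is 1—4 (7); add 4.
Step 4: cheapest edge leaving the tree is 2—3 (8); add 3.
Step 5: cheapest edge leaving the tree is 5—6 (9); add 5.
Vertex order: 6, 2, 1, 4, 3, 5. The 6th vertex is 5.

5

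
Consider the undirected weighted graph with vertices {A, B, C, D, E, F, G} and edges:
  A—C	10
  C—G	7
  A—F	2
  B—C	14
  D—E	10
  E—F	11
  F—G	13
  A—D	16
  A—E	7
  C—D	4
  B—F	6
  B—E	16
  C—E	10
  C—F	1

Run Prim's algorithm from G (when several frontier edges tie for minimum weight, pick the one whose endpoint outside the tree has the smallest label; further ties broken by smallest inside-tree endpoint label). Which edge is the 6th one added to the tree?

Grow the tree from G using Prim:
Step 1: frontier [C—G 7, F—G 13] → take C—G (7); add C.
Step 2: frontier [C—F 1, C—D 4, A—C 10, C—E 10, B—C 14, F—G 13] → take C—F (1); add F.
Step 3: frontier [C—D 4, A—C 10, C—E 10, B—C 14, A—F 2, B—F 6, E—F 11] → take A—F (2); add A.
Step 4: frontier [A—E 7, A—D 16, C—D 4, C—E 10, B—C 14, B—F 6, E—F 11] → take C—D (4); add D.
Step 5: frontier [A—E 7, C—E 10, B—C 14, D—E 10, B—F 6, E—F 11] → take B—F (6); add B.
Step 6: frontier [A—E 7, B—E 16, C—E 10, D—E 10, E—F 11] → take A—E (7); add E.
The 6th edge added is A—E.

A-E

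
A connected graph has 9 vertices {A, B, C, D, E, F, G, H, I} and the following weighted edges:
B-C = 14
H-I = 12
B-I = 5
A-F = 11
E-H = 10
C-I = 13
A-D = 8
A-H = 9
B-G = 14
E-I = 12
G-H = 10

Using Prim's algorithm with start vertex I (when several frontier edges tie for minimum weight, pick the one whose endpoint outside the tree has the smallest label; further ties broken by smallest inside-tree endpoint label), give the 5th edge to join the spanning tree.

A-D

Grow the tree from I using Prim:
Step 1: frontier [B-I 5, E-I 12, H-I 12, C-I 13] → take B-I (5); add B.
Step 2: frontier [B-C 14, B-G 14, E-I 12, H-I 12, C-I 13] → take E-I (12); add E.
Step 3: frontier [B-C 14, B-G 14, E-H 10, H-I 12, C-I 13] → take E-H (10); add H.
Step 4: frontier [B-C 14, B-G 14, A-H 9, G-H 10, C-I 13] → take A-H (9); add A.
Step 5: frontier [A-D 8, A-F 11, B-C 14, B-G 14, G-H 10, C-I 13] → take A-D (8); add D.
Step 6: frontier [A-F 11, B-C 14, B-G 14, G-H 10, C-I 13] → take G-H (10); add G.
Step 7: frontier [A-F 11, B-C 14, C-I 13] → take A-F (11); add F.
Step 8: frontier [B-C 14, C-I 13] → take C-I (13); add C.
The 5th edge added is A-D.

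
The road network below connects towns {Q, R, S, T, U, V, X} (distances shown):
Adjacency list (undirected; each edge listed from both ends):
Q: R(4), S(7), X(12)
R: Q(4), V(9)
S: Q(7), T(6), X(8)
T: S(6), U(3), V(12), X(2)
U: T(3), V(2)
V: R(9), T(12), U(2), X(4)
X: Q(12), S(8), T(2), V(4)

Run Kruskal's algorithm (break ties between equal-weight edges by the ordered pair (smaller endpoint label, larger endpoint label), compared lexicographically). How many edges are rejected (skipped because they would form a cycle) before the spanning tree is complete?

1

Sort edges by weight, then run Kruskal:
T–X (2): add. Components now {T,X} {R} {U} {S} {Q} {V}
U–V (2): add. Components now {T,X} {R} {U,V} {S} {Q}
T–U (3): add. Components now {T,U,V,X} {R} {S} {Q}
Q–R (4): add. Components now {T,U,V,X} {Q,R} {S}
V–X (4): skip — X and V already connected.
S–T (6): add. Components now {S,T,U,V,X} {Q,R}
Q–S (7): add. Components now {Q,R,S,T,U,V,X}
Edges rejected before the tree was complete: 1.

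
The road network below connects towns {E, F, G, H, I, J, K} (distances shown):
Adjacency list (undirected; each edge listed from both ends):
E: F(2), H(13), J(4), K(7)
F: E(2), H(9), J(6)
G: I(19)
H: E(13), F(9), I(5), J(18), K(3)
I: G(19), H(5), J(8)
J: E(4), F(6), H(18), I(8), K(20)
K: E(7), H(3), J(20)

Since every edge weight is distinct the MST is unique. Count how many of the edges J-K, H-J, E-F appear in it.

1

Kruskal: consider edges lightest-first.
E-F (2): add — endpoints in different components.
H-K (3): add — endpoints in different components.
E-J (4): add — endpoints in different components.
H-I (5): add — endpoints in different components.
F-J (6): skip — F and J already connected.
E-K (7): add — endpoints in different components.
I-J (8): skip — I and J already connected.
F-H (9): skip — F and H already connected.
E-H (13): skip — E and H already connected.
H-J (18): skip — H and J already connected.
G-I (19): add — endpoints in different components.
MST edge set: {E-F, H-K, E-J, H-I, E-K, G-I}.
Of the listed edges, {E-F} are in the MST → 1.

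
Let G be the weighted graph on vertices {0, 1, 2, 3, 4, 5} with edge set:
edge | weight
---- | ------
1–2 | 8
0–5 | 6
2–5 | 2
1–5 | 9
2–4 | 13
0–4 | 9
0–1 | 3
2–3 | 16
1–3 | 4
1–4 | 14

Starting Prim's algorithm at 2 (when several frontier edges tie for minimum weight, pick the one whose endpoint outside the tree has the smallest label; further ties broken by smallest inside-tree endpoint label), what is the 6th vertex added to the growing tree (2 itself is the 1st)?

4

Prim, starting at 2.
Step 1: frontier [2–5 2, 1–2 8, 2–4 13, 2–3 16] → take 2–5 (2); add 5.
Step 2: frontier [1–2 8, 2–4 13, 2–3 16, 0–5 6, 1–5 9] → take 0–5 (6); add 0.
Step 3: frontier [0–1 3, 0–4 9, 1–2 8, 2–4 13, 2–3 16, 1–5 9] → take 0–1 (3); add 1.
Step 4: frontier [0–4 9, 1–3 4, 1–4 14, 2–4 13, 2–3 16] → take 1–3 (4); add 3.
Step 5: frontier [0–4 9, 1–4 14, 2–4 13] → take 0–4 (9); add 4.
Vertex order: 2, 5, 0, 1, 3, 4. The 6th vertex is 4.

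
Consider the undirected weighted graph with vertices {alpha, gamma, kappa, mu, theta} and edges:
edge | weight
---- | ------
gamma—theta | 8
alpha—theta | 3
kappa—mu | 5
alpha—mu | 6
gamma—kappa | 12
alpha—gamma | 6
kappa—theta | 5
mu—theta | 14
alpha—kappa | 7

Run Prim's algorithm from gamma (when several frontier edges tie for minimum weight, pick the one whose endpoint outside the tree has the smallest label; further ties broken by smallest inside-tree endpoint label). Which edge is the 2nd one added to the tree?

Prim's algorithm from gamma:
Step 1: cheapest edge leaving the tree is alpha—gamma (6); add alpha.
Step 2: cheapest edge leaving the tree is alpha—theta (3); add theta.
Step 3: cheapest edge leaving the tree is kappa—theta (5); add kappa.
Step 4: cheapest edge leaving the tree is kappa—mu (5); add mu.
The 2nd edge added is alpha—theta.

alpha-theta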